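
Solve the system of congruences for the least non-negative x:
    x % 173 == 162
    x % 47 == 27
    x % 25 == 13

196863

The moduli are pairwise coprime; N = 173·47·25 = 203275.
N/173 = 1175; 1175 ≡ 137 (mod 173); 137·24 ≡ 1, so inverse 24.
N/47 = 4325; 4325 ≡ 1 (mod 47), inverse 1.
N/25 = 8131; 8131 ≡ 6 (mod 25); 6·21 ≡ 1, so inverse 21.
x ≡ 162·1175·24 + 27·4325·1 + 13·8131·21 = 6904938.
6904938 mod 203275 = 196863.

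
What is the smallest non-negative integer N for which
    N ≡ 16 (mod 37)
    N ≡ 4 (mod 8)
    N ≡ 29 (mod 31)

1052

The moduli are pairwise coprime; M = 37·8·31 = 9176.
M/37 = 248; 248 ≡ 26 (mod 37); 26·10 ≡ 1, so inverse 10.
M/8 = 1147; 1147 ≡ 3 (mod 8); 3·3 ≡ 1, so inverse 3.
M/31 = 296; 296 ≡ 17 (mod 31); 17·11 ≡ 1, so inverse 11.
N ≡ 16·248·10 + 4·1147·3 + 29·296·11 = 147868.
147868 mod 9176 = 1052.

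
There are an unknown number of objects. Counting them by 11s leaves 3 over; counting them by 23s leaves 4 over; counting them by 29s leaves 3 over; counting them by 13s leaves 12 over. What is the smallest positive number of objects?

92832

The moduli are pairwise coprime; M = 11·23·29·13 = 95381.
M/11 = 8671; 8671 ≡ 3 (mod 11); 3·4 ≡ 1, so inverse 4.
M/23 = 4147; 4147 ≡ 7 (mod 23); 7·10 ≡ 1, so inverse 10.
M/29 = 3289; 3289 ≡ 12 (mod 29); 12·17 ≡ 1, so inverse 17.
M/13 = 7337; 7337 ≡ 5 (mod 13); 5·8 ≡ 1, so inverse 8.
N ≡ 3·8671·4 + 4·4147·10 + 3·3289·17 + 12·7337·8 = 1142023.
1142023 mod 95381 = 92832.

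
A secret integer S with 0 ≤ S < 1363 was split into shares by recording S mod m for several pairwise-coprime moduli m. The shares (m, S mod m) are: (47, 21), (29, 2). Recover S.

Combine the congruences pairwise.
From S ≡ 21 (mod 47) write S = 21 + 47t. Substituting into S ≡ 2 (mod 29) gives 47t ≡ 10 (mod 29), and since 18⁻¹ ≡ 21 (mod 29), t ≡ 7. Hence S ≡ 21 + 47·7 = 350 (mod 1363).

350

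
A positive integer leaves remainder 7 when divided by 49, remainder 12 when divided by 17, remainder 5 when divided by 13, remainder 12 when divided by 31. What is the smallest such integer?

273525

Combine the congruences pairwise.
From N ≡ 7 (mod 49) write N = 7 + 49t. Substituting into N ≡ 12 (mod 17) gives 49t ≡ 5 (mod 17), and since 15⁻¹ ≡ 8 (mod 17), t ≡ 6. Hence N ≡ 7 + 49·6 = 301 (mod 833).
From N ≡ 301 (mod 833) write N = 301 + 833t. Substituting into N ≡ 5 (mod 13) gives 833t ≡ 3 (mod 13), and since 1⁻¹ ≡ 1 (mod 13), t ≡ 3. Hence N ≡ 301 + 833·3 = 2800 (mod 10829).
From N ≡ 2800 (mod 10829) write N = 2800 + 10829t. Substituting into N ≡ 12 (mod 31) gives 10829t ≡ 2 (mod 31), and since 10⁻¹ ≡ 28 (mod 31), t ≡ 25. Hence N ≡ 2800 + 10829·25 = 273525 (mod 335699).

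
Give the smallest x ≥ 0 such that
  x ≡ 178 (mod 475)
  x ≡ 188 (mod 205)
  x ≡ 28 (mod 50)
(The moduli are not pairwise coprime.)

gcd(475, 205) = 5 and 5 | (188 − 178), so the pair is consistent; merging gives x ≡ 18228 (mod 19475), where 19475 = lcm(475, 205).
gcd(19475, 50) = 25 and 25 | (28 − 18228), so the pair is consistent; merging gives x ≡ 18228 (mod 38950), where 38950 = lcm(19475, 50).
The solution is unique modulo lcm(475, 205, 50) = 38950.

18228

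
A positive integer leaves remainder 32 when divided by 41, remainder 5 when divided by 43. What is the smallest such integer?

1467

Combine the congruences pairwise.
From k ≡ 32 (mod 41) write k = 32 + 41t. Substituting into k ≡ 5 (mod 43) gives 41t ≡ 16 (mod 43), and since 41⁻¹ ≡ 21 (mod 43), t ≡ 35. Hence k ≡ 32 + 41·35 = 1467 (mod 1763).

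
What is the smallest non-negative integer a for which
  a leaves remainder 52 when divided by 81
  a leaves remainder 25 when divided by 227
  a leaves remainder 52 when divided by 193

1078729

The moduli are pairwise coprime; N = 81·227·193 = 3548691.
N/81 = 43811; 43811 ≡ 71 (mod 81); 71·8 ≡ 1, so inverse 8.
N/227 = 15633; 15633 ≡ 197 (mod 227); 197·174 ≡ 1, so inverse 174.
N/193 = 18387; 18387 ≡ 52 (mod 193); 52·26 ≡ 1, so inverse 26.
a ≡ 52·43811·8 + 25·15633·174 + 52·18387·26 = 111088150.
111088150 mod 3548691 = 1078729.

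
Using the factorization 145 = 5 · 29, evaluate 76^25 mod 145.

126

Mod 5: 76 ≡ 1; by Fermat, exponent reduces to 25 mod 4 = 1; 1^1 ≡ 1 (mod 5).
Mod 29: 76 ≡ 18; 18^25 ≡ 10 (mod 29).
Combine by CRT: x ≡ 1 (mod 5), x ≡ 10 (mod 29) ⇒ x ≡ 126 (mod 145).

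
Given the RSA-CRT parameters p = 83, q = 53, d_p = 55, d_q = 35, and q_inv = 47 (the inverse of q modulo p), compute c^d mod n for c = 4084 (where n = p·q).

881

m₁ = c^(d_p) mod p: c ≡ 17 (mod 83), and 17^55 mod 83 = 51.
m₂ = c^(d_q) mod q: c ≡ 3 (mod 53), and 3^35 mod 53 = 33.
h = q_inv·(m₁ − m₂) mod p = 47·(51 − 33) mod 83 = 16.
m = m₂ + h·q = 33 + 16·53 = 881.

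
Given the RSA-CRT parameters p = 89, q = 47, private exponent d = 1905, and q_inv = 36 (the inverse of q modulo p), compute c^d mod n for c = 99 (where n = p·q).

d_p = d mod (p−1) = 1905 mod 88 = 57; d_q = d mod (q−1) = 19.
m₁ = c^(d_p) mod p: c ≡ 10 (mod 89), and 10^57 mod 89 = 71.
m₂ = c^(d_q) mod q: c ≡ 5 (mod 47), and 5^19 mod 47 = 10.
h = q_inv·(m₁ − m₂) mod p = 36·(71 − 10) mod 89 = 60.
m = m₂ + h·q = 10 + 60·47 = 2830.

2830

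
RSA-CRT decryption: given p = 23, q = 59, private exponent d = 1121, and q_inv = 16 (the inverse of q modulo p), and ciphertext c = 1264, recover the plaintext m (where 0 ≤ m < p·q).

d_p = d mod (p−1) = 1121 mod 22 = 21; d_q = d mod (q−1) = 19.
m₁ = c^(d_p) mod p: c ≡ 22 (mod 23), and 22^21 mod 23 = 22.
m₂ = c^(d_q) mod q: c ≡ 25 (mod 59), and 25^19 mod 59 = 48.
h = q_inv·(m₁ − m₂) mod p = 16·(22 − 48) mod 23 = 21.
m = m₂ + h·q = 48 + 21·59 = 1287.

1287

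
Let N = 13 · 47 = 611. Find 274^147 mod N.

313

Mod 13: 274 ≡ 1; by Fermat, exponent reduces to 147 mod 12 = 3; 1^3 ≡ 1 (mod 13).
Mod 47: 274 ≡ 39; by Fermat, exponent reduces to 147 mod 46 = 9; 39^9 ≡ 31 (mod 47).
Combine by CRT: x ≡ 1 (mod 13), x ≡ 31 (mod 47) ⇒ x ≡ 313 (mod 611).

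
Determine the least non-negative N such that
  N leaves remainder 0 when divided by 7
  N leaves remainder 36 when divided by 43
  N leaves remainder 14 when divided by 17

The moduli are pairwise coprime; M = 7·43·17 = 5117.
M/7 = 731; 731 ≡ 3 (mod 7); 3·5 ≡ 1, so inverse 5.
M/43 = 119; 119 ≡ 33 (mod 43); 33·30 ≡ 1, so inverse 30.
M/17 = 301; 301 ≡ 12 (mod 17); 12·10 ≡ 1, so inverse 10.
N ≡ 0·731·5 + 36·119·30 + 14·301·10 = 170660.
170660 mod 5117 = 1799.

1799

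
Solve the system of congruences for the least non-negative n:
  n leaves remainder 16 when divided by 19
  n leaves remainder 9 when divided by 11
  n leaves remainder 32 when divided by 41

The moduli are pairwise coprime; M = 19·11·41 = 8569.
M/19 = 451; 451 ≡ 14 (mod 19); 14·15 ≡ 1, so inverse 15.
M/11 = 779; 779 ≡ 9 (mod 11); 9·5 ≡ 1, so inverse 5.
M/41 = 209; 209 ≡ 4 (mod 41); 4·31 ≡ 1, so inverse 31.
n ≡ 16·451·15 + 9·779·5 + 32·209·31 = 350623.
350623 mod 8569 = 7863.

7863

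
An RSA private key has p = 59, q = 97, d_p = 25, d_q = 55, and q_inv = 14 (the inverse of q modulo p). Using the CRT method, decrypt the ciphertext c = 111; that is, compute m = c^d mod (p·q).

m₁ = c^(d_p) mod p: c ≡ 52 (mod 59), and 52^25 mod 59 = 23.
m₂ = c^(d_q) mod q: c ≡ 14 (mod 97), and 14^55 mod 97 = 82.
h = q_inv·(m₁ − m₂) mod p = 14·(23 − 82) mod 59 = 0.
m = m₂ + h·q = 82 + 0·97 = 82.

82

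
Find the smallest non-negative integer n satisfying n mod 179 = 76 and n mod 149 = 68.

19587

Combine the congruences pairwise.
From n ≡ 76 (mod 179) write n = 76 + 179t. Substituting into n ≡ 68 (mod 149) gives 179t ≡ 141 (mod 149), and since 30⁻¹ ≡ 5 (mod 149), t ≡ 109. Hence n ≡ 76 + 179·109 = 19587 (mod 26671).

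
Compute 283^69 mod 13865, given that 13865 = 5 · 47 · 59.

12033

Mod 5: 283 ≡ 3; by Fermat, exponent reduces to 69 mod 4 = 1; 3^1 ≡ 3 (mod 5).
Mod 47: 283 ≡ 1; by Fermat, exponent reduces to 69 mod 46 = 23; 1^23 ≡ 1 (mod 47).
Mod 59: 283 ≡ 47; by Fermat, exponent reduces to 69 mod 58 = 11; 47^11 ≡ 56 (mod 59).
Combine by CRT: x ≡ 3 (mod 5), x ≡ 1 (mod 47), x ≡ 56 (mod 59) ⇒ x ≡ 12033 (mod 13865).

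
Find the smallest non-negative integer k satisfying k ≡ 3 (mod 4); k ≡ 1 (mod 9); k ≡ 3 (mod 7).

The moduli are pairwise coprime; N = 4·9·7 = 252.
N/4 = 63; 63 ≡ 3 (mod 4); 3·3 ≡ 1, so inverse 3.
N/9 = 28; 28 ≡ 1 (mod 9), inverse 1.
N/7 = 36; 36 ≡ 1 (mod 7), inverse 1.
k ≡ 3·63·3 + 1·28·1 + 3·36·1 = 703.
703 mod 252 = 199.

199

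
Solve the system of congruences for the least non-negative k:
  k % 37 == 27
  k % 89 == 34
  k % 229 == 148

734551

The moduli are pairwise coprime; N = 37·89·229 = 754097.
N/37 = 20381; 20381 ≡ 31 (mod 37); 31·6 ≡ 1, so inverse 6.
N/89 = 8473; 8473 ≡ 18 (mod 89); 18·5 ≡ 1, so inverse 5.
N/229 = 3293; 3293 ≡ 87 (mod 229); 87·179 ≡ 1, so inverse 179.
k ≡ 27·20381·6 + 34·8473·5 + 148·3293·179 = 91980288.
91980288 mod 754097 = 734551.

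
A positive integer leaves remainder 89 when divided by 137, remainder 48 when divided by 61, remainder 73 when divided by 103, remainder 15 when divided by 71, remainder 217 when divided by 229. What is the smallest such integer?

The moduli are pairwise coprime; M = 137·61·103·71·229 = 13995275689.
M/137 = 102155297; 102155297 ≡ 14 (mod 137); 14·49 ≡ 1, so inverse 49.
M/61 = 229430749; 229430749 ≡ 50 (mod 61); 50·11 ≡ 1, so inverse 11.
M/103 = 135876463; 135876463 ≡ 99 (mod 103); 99·77 ≡ 1, so inverse 77.
M/71 = 197116559; 197116559 ≡ 40 (mod 71); 40·16 ≡ 1, so inverse 16.
M/229 = 61114741; 61114741 ≡ 137 (mod 229); 137·112 ≡ 1, so inverse 112.
n ≡ 89·102155297·49 + 48·229430749·11 + 73·135876463·77 + 15·197116559·16 + 217·61114741·112 = 2863040923636.
2863040923636 mod 13995275689 = 8004683080.

8004683080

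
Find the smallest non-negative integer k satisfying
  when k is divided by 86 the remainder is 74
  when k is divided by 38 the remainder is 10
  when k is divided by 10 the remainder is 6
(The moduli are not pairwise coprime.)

Combine the congruences pairwise.
gcd(86, 38) = 2 and 2 | (10 − 74), so the pair is consistent; merging gives k ≡ 504 (mod 1634), where 1634 = lcm(86, 38).
gcd(1634, 10) = 2 and 2 | (6 − 504), so the pair is consistent; merging gives k ≡ 5406 (mod 8170), where 8170 = lcm(1634, 10).
The solution is unique modulo lcm(86, 38, 10) = 8170.

5406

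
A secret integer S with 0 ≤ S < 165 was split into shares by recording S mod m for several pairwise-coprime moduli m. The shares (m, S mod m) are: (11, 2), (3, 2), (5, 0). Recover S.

35

The moduli are pairwise coprime; N = 11·3·5 = 165.
N/11 = 15; 15 ≡ 4 (mod 11); 4·3 ≡ 1, so inverse 3.
N/3 = 55; 55 ≡ 1 (mod 3), inverse 1.
N/5 = 33; 33 ≡ 3 (mod 5); 3·2 ≡ 1, so inverse 2.
S ≡ 2·15·3 + 2·55·1 + 0·33·2 = 200.
200 mod 165 = 35.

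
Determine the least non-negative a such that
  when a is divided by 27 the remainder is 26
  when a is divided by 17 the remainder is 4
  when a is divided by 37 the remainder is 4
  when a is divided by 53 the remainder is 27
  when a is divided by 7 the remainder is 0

Combine the congruences pairwise.
From a ≡ 26 (mod 27) write a = 26 + 27t. Substituting into a ≡ 4 (mod 17) gives 27t ≡ 12 (mod 17), and since 10⁻¹ ≡ 12 (mod 17), t ≡ 8. Hence a ≡ 26 + 27·8 = 242 (mod 459).
From a ≡ 242 (mod 459) write a = 242 + 459t. Substituting into a ≡ 4 (mod 37) gives 459t ≡ 21 (mod 37), and since 15⁻¹ ≡ 5 (mod 37), t ≡ 31. Hence a ≡ 242 + 459·31 = 14471 (mod 16983).
From a ≡ 14471 (mod 16983) write a = 14471 + 16983t. Substituting into a ≡ 27 (mod 53) gives 16983t ≡ 25 (mod 53), and since 23⁻¹ ≡ 30 (mod 53), t ≡ 8. Hence a ≡ 14471 + 16983·8 = 150335 (mod 900099).
From a ≡ 150335 (mod 900099) write a = 150335 + 900099t. Substituting into a ≡ 0 (mod 7) gives 900099t ≡ 4 (mod 7), and since 4⁻¹ ≡ 2 (mod 7), t ≡ 1. Hence a ≡ 150335 + 900099·1 = 1050434 (mod 6300693).

1050434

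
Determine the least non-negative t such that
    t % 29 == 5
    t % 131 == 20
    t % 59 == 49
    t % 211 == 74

The moduli are pairwise coprime; N = 29·131·59·211 = 47293751.
N/29 = 1630819; 1630819 ≡ 4 (mod 29); 4·22 ≡ 1, so inverse 22.
N/131 = 361021; 361021 ≡ 116 (mod 131); 116·96 ≡ 1, so inverse 96.
N/59 = 801589; 801589 ≡ 15 (mod 59); 15·4 ≡ 1, so inverse 4.
N/211 = 224141; 224141 ≡ 59 (mod 211); 59·93 ≡ 1, so inverse 93.
t ≡ 5·1630819·22 + 20·361021·96 + 49·801589·4 + 74·224141·93 = 2572200216.
2572200216 mod 47293751 = 18337662.

18337662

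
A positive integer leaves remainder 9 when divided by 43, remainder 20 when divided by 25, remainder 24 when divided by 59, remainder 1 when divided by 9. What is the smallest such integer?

560170

Combine the congruences pairwise.
From a ≡ 9 (mod 43) write a = 9 + 43t. Substituting into a ≡ 20 (mod 25) gives 43t ≡ 11 (mod 25), and since 18⁻¹ ≡ 7 (mod 25), t ≡ 2. Hence a ≡ 9 + 43·2 = 95 (mod 1075).
From a ≡ 95 (mod 1075) write a = 95 + 1075t. Substituting into a ≡ 24 (mod 59) gives 1075t ≡ 47 (mod 59), and since 13⁻¹ ≡ 50 (mod 59), t ≡ 49. Hence a ≡ 95 + 1075·49 = 52770 (mod 63425).
From a ≡ 52770 (mod 63425) write a = 52770 + 63425t. Substituting into a ≡ 1 (mod 9) gives 63425t ≡ 7 (mod 9), and since 2⁻¹ ≡ 5 (mod 9), t ≡ 8. Hence a ≡ 52770 + 63425·8 = 560170 (mod 570825).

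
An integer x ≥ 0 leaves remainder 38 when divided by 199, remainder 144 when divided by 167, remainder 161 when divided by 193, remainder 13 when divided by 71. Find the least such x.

From x ≡ 38 (mod 199) write x = 38 + 199t. Substituting into x ≡ 144 (mod 167) gives 199t ≡ 106 (mod 167), and since 32⁻¹ ≡ 47 (mod 167), t ≡ 139. Hence x ≡ 38 + 199·139 = 27699 (mod 33233).
From x ≡ 27699 (mod 33233) write x = 27699 + 33233t. Substituting into x ≡ 161 (mod 193) gives 33233t ≡ 61 (mod 193), and since 37⁻¹ ≡ 120 (mod 193), t ≡ 179. Hence x ≡ 27699 + 33233·179 = 5976406 (mod 6413969).
From x ≡ 5976406 (mod 6413969) write x = 5976406 + 6413969t. Substituting into x ≡ 13 (mod 71) gives 6413969t ≡ 32 (mod 71), and since 42⁻¹ ≡ 22 (mod 71), t ≡ 65. Hence x ≡ 5976406 + 6413969·65 = 422884391 (mod 455391799).

422884391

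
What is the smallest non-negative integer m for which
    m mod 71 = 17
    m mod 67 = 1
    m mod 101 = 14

From m ≡ 17 (mod 71) write m = 17 + 71t. Substituting into m ≡ 1 (mod 67) gives 71t ≡ 51 (mod 67), and since 4⁻¹ ≡ 17 (mod 67), t ≡ 63. Hence m ≡ 17 + 71·63 = 4490 (mod 4757).
From m ≡ 4490 (mod 4757) write m = 4490 + 4757t. Substituting into m ≡ 14 (mod 101) gives 4757t ≡ 69 (mod 101), and since 10⁻¹ ≡ 91 (mod 101), t ≡ 17. Hence m ≡ 4490 + 4757·17 = 85359 (mod 480457).

85359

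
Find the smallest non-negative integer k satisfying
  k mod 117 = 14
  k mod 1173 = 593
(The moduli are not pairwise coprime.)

2939

gcd(117, 1173) = 3 and 3 | (593 − 14), so the pair is consistent; merging gives k ≡ 2939 (mod 45747), where 45747 = lcm(117, 1173).
The solution is unique modulo lcm(117, 1173) = 45747.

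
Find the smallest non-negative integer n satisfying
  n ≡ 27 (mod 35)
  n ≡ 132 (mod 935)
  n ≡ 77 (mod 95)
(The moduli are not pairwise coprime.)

98307

Combine the congruences pairwise.
gcd(35, 935) = 5 and 5 | (132 − 27), so the pair is consistent; merging gives n ≡ 132 (mod 6545), where 6545 = lcm(35, 935).
gcd(6545, 95) = 5 and 5 | (77 − 132), so the pair is consistent; merging gives n ≡ 98307 (mod 124355), where 124355 = lcm(6545, 95).
The solution is unique modulo lcm(35, 935, 95) = 124355.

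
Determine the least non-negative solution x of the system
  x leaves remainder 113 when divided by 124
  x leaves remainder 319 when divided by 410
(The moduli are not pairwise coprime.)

15489

gcd(124, 410) = 2 and 2 | (319 − 113), so the pair is consistent; merging gives x ≡ 15489 (mod 25420), where 25420 = lcm(124, 410).
The solution is unique modulo lcm(124, 410) = 25420.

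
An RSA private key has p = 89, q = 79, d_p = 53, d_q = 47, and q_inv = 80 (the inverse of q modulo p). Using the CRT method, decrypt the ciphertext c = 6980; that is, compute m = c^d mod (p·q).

1548

m₁ = c^(d_p) mod p: c ≡ 38 (mod 89), and 38^53 mod 89 = 35.
m₂ = c^(d_q) mod q: c ≡ 28 (mod 79), and 28^47 mod 79 = 47.
h = q_inv·(m₁ − m₂) mod p = 80·(35 − 47) mod 89 = 19.
m = m₂ + h·q = 47 + 19·79 = 1548.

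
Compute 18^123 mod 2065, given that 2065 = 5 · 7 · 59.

Mod 5: 18 ≡ 3; by Fermat, exponent reduces to 123 mod 4 = 3; 3^3 ≡ 2 (mod 5).
Mod 7: 18 ≡ 4; by Fermat, exponent reduces to 123 mod 6 = 3; 4^3 ≡ 1 (mod 7).
Mod 59: 18 ≡ 18; by Fermat, exponent reduces to 123 mod 58 = 7; 18^7 ≡ 42 (mod 59).
Combine by CRT: x ≡ 2 (mod 5), x ≡ 1 (mod 7), x ≡ 42 (mod 59) ⇒ x ≡ 337 (mod 2065).

337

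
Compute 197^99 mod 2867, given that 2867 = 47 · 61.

Mod 47: 197 ≡ 9; by Fermat, exponent reduces to 99 mod 46 = 7; 9^7 ≡ 14 (mod 47).
Mod 61: 197 ≡ 14; by Fermat, exponent reduces to 99 mod 60 = 39; 14^39 ≡ 60 (mod 61).
Combine by CRT: x ≡ 14 (mod 47), x ≡ 60 (mod 61) ⇒ x ≡ 2317 (mod 2867).

2317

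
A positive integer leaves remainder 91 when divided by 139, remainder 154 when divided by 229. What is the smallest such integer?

9543

Combine the congruences pairwise.
From k ≡ 91 (mod 139) write k = 91 + 139t. Substituting into k ≡ 154 (mod 229) gives 139t ≡ 63 (mod 229), and since 139⁻¹ ≡ 201 (mod 229), t ≡ 68. Hence k ≡ 91 + 139·68 = 9543 (mod 31831).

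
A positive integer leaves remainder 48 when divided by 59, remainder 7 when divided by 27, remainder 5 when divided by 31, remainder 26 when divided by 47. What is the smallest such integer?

Combine the congruences pairwise.
From x ≡ 48 (mod 59) write x = 48 + 59t. Substituting into x ≡ 7 (mod 27) gives 59t ≡ 13 (mod 27), and since 5⁻¹ ≡ 11 (mod 27), t ≡ 8. Hence x ≡ 48 + 59·8 = 520 (mod 1593).
From x ≡ 520 (mod 1593) write x = 520 + 1593t. Substituting into x ≡ 5 (mod 31) gives 1593t ≡ 12 (mod 31), and since 12⁻¹ ≡ 13 (mod 31), t ≡ 1. Hence x ≡ 520 + 1593·1 = 2113 (mod 49383).
From x ≡ 2113 (mod 49383) write x = 2113 + 49383t. Substituting into x ≡ 26 (mod 47) gives 49383t ≡ 28 (mod 47), and since 33⁻¹ ≡ 10 (mod 47), t ≡ 45. Hence x ≡ 2113 + 49383·45 = 2224348 (mod 2321001).

2224348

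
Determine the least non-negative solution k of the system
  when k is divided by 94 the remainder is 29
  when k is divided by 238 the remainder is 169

gcd(94, 238) = 2 and 2 | (169 − 29), so the pair is consistent; merging gives k ≡ 3977 (mod 11186), where 11186 = lcm(94, 238).
The solution is unique modulo lcm(94, 238) = 11186.

3977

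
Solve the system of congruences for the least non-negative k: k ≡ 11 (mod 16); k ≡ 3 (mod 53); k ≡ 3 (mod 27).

The moduli are pairwise coprime; N = 16·53·27 = 22896.
N/16 = 1431; 1431 ≡ 7 (mod 16); 7·7 ≡ 1, so inverse 7.
N/53 = 432; 432 ≡ 8 (mod 53); 8·20 ≡ 1, so inverse 20.
N/27 = 848; 848 ≡ 11 (mod 27); 11·5 ≡ 1, so inverse 5.
k ≡ 11·1431·7 + 3·432·20 + 3·848·5 = 148827.
148827 mod 22896 = 11451.

11451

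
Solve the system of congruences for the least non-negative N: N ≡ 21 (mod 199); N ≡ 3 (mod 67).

From N ≡ 21 (mod 199) write N = 21 + 199t. Substituting into N ≡ 3 (mod 67) gives 199t ≡ 49 (mod 67), and since 65⁻¹ ≡ 33 (mod 67), t ≡ 9. Hence N ≡ 21 + 199·9 = 1812 (mod 13333).

1812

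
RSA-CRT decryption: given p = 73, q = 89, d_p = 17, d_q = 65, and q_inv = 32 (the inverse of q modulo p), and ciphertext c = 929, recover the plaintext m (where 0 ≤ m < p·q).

5178

m₁ = c^(d_p) mod p: c ≡ 53 (mod 73), and 53^17 mod 73 = 68.
m₂ = c^(d_q) mod q: c ≡ 39 (mod 89), and 39^65 mod 89 = 16.
h = q_inv·(m₁ − m₂) mod p = 32·(68 − 16) mod 73 = 58.
m = m₂ + h·q = 16 + 58·89 = 5178.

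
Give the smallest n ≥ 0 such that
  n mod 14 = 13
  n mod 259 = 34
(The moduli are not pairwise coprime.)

gcd(14, 259) = 7 and 7 | (34 − 13), so the pair is consistent; merging gives n ≡ 293 (mod 518), where 518 = lcm(14, 259).
The solution is unique modulo lcm(14, 259) = 518.

293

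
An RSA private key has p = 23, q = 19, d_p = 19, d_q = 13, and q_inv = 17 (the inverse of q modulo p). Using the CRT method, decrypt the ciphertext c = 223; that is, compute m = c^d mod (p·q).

m₁ = c^(d_p) mod p: c ≡ 16 (mod 23), and 16^19 mod 23 = 12.
m₂ = c^(d_q) mod q: c ≡ 14 (mod 19), and 14^13 mod 19 = 2.
h = q_inv·(m₁ − m₂) mod p = 17·(12 − 2) mod 23 = 9.
m = m₂ + h·q = 2 + 9·19 = 173.

173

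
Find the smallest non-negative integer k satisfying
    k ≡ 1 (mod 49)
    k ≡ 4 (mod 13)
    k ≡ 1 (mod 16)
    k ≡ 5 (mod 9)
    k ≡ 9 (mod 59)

From k ≡ 1 (mod 49) write k = 1 + 49t. Substituting into k ≡ 4 (mod 13) gives 49t ≡ 3 (mod 13), and since 10⁻¹ ≡ 4 (mod 13), t ≡ 12. Hence k ≡ 1 + 49·12 = 589 (mod 637).
From k ≡ 589 (mod 637) write k = 589 + 637t. Substituting into k ≡ 1 (mod 16) gives 637t ≡ 4 (mod 16), and since 13⁻¹ ≡ 5 (mod 16), t ≡ 4. Hence k ≡ 589 + 637·4 = 3137 (mod 10192).
From k ≡ 3137 (mod 10192) write k = 3137 + 10192t. Substituting into k ≡ 5 (mod 9) gives 10192t ≡ 0 (mod 9), and since 4⁻¹ ≡ 7 (mod 9), t ≡ 0. Hence k ≡ 3137 + 10192·0 = 3137 (mod 91728).
From k ≡ 3137 (mod 91728) write k = 3137 + 91728t. Substituting into k ≡ 9 (mod 59) gives 91728t ≡ 58 (mod 59), and since 42⁻¹ ≡ 52 (mod 59), t ≡ 7. Hence k ≡ 3137 + 91728·7 = 645233 (mod 5411952).

645233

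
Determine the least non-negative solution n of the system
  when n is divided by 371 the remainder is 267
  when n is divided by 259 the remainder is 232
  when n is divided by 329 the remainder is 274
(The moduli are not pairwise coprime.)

Combine the congruences pairwise.
gcd(371, 259) = 7 and 7 | (232 − 267), so the pair is consistent; merging gives n ≡ 1009 (mod 13727), where 13727 = lcm(371, 259).
gcd(13727, 329) = 7 and 7 | (274 − 1009), so the pair is consistent; merging gives n ≡ 508908 (mod 645169), where 645169 = lcm(13727, 329).
The solution is unique modulo lcm(371, 259, 329) = 645169.

508908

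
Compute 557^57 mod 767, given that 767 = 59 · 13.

320

Mod 59: 557 ≡ 26; 26^57 ≡ 25 (mod 59).
Mod 13: 557 ≡ 11; by Fermat, exponent reduces to 57 mod 12 = 9; 11^9 ≡ 8 (mod 13).
Combine by CRT: x ≡ 25 (mod 59), x ≡ 8 (mod 13) ⇒ x ≡ 320 (mod 767).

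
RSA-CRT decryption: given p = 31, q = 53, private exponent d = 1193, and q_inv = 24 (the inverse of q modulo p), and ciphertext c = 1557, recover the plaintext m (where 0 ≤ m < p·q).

d_p = d mod (p−1) = 1193 mod 30 = 23; d_q = d mod (q−1) = 49.
m₁ = c^(d_p) mod p: c ≡ 7 (mod 31), and 7^23 mod 31 = 10.
m₂ = c^(d_q) mod q: c ≡ 20 (mod 53), and 20^49 mod 53 = 35.
h = q_inv·(m₁ − m₂) mod p = 24·(10 − 35) mod 31 = 20.
m = m₂ + h·q = 35 + 20·53 = 1095.

1095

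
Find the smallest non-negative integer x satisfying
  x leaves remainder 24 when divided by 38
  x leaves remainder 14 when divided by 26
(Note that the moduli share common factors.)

Combine the congruences pairwise.
gcd(38, 26) = 2 and 2 | (14 − 24), so the pair is consistent; merging gives x ≡ 404 (mod 494), where 494 = lcm(38, 26).
The solution is unique modulo lcm(38, 26) = 494.

404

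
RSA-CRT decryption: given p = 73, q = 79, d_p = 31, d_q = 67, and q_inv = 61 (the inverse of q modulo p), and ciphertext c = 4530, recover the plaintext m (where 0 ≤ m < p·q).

5512

m₁ = c^(d_p) mod p: c ≡ 4 (mod 73), and 4^31 mod 73 = 37.
m₂ = c^(d_q) mod q: c ≡ 27 (mod 79), and 27^67 mod 79 = 61.
h = q_inv·(m₁ − m₂) mod p = 61·(37 − 61) mod 73 = 69.
m = m₂ + h·q = 61 + 69·79 = 5512.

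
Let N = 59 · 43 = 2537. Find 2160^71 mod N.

1006

Mod 59: 2160 ≡ 36; by Fermat, exponent reduces to 71 mod 58 = 13; 36^13 ≡ 3 (mod 59).
Mod 43: 2160 ≡ 10; by Fermat, exponent reduces to 71 mod 42 = 29; 10^29 ≡ 17 (mod 43).
Combine by CRT: x ≡ 3 (mod 59), x ≡ 17 (mod 43) ⇒ x ≡ 1006 (mod 2537).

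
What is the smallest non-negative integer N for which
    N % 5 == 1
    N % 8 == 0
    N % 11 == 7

216

Combine the congruences pairwise.
From N ≡ 1 (mod 5) write N = 1 + 5t. Substituting into N ≡ 0 (mod 8) gives 5t ≡ 7 (mod 8), and since 5⁻¹ ≡ 5 (mod 8), t ≡ 3. Hence N ≡ 1 + 5·3 = 16 (mod 40).
From N ≡ 16 (mod 40) write N = 16 + 40t. Substituting into N ≡ 7 (mod 11) gives 40t ≡ 2 (mod 11), and since 7⁻¹ ≡ 8 (mod 11), t ≡ 5. Hence N ≡ 16 + 40·5 = 216 (mod 440).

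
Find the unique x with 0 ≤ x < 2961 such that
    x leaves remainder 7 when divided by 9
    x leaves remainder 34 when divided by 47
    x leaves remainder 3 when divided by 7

The moduli are pairwise coprime; N = 9·47·7 = 2961.
N/9 = 329; 329 ≡ 5 (mod 9); 5·2 ≡ 1, so inverse 2.
N/47 = 63; 63 ≡ 16 (mod 47); 16·3 ≡ 1, so inverse 3.
N/7 = 423; 423 ≡ 3 (mod 7); 3·5 ≡ 1, so inverse 5.
x ≡ 7·329·2 + 34·63·3 + 3·423·5 = 17377.
17377 mod 2961 = 2572.

2572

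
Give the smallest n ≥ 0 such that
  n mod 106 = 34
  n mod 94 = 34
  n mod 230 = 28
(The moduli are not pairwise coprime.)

gcd(106, 94) = 2 and 2 | (34 − 34), so the pair is consistent; merging gives n ≡ 34 (mod 4982), where 4982 = lcm(106, 94).
gcd(4982, 230) = 2 and 2 | (28 − 34), so the pair is consistent; merging gives n ≡ 308918 (mod 572930), where 572930 = lcm(4982, 230).
The solution is unique modulo lcm(106, 94, 230) = 572930.

308918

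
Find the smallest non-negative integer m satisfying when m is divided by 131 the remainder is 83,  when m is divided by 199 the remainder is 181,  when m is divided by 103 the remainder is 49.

From m ≡ 83 (mod 131) write m = 83 + 131t. Substituting into m ≡ 181 (mod 199) gives 131t ≡ 98 (mod 199), and since 131⁻¹ ≡ 79 (mod 199), t ≡ 180. Hence m ≡ 83 + 131·180 = 23663 (mod 26069).
From m ≡ 23663 (mod 26069) write m = 23663 + 26069t. Substituting into m ≡ 49 (mod 103) gives 26069t ≡ 76 (mod 103), and since 10⁻¹ ≡ 31 (mod 103), t ≡ 90. Hence m ≡ 23663 + 26069·90 = 2369873 (mod 2685107).

2369873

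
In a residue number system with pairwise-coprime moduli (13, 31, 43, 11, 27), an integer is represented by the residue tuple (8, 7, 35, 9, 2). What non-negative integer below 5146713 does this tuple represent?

1645301

From x ≡ 8 (mod 13) write x = 8 + 13t. Substituting into x ≡ 7 (mod 31) gives 13t ≡ 30 (mod 31), and since 13⁻¹ ≡ 12 (mod 31), t ≡ 19. Hence x ≡ 8 + 13·19 = 255 (mod 403).
From x ≡ 255 (mod 403) write x = 255 + 403t. Substituting into x ≡ 35 (mod 43) gives 403t ≡ 38 (mod 43), and since 16⁻¹ ≡ 35 (mod 43), t ≡ 40. Hence x ≡ 255 + 403·40 = 16375 (mod 17329).
From x ≡ 16375 (mod 17329) write x = 16375 + 17329t. Substituting into x ≡ 9 (mod 11) gives 17329t ≡ 2 (mod 11), and since 4⁻¹ ≡ 3 (mod 11), t ≡ 6. Hence x ≡ 16375 + 17329·6 = 120349 (mod 190619).
From x ≡ 120349 (mod 190619) write x = 120349 + 190619t. Substituting into x ≡ 2 (mod 27) gives 190619t ≡ 19 (mod 27), and since 26⁻¹ ≡ 26 (mod 27), t ≡ 8. Hence x ≡ 120349 + 190619·8 = 1645301 (mod 5146713).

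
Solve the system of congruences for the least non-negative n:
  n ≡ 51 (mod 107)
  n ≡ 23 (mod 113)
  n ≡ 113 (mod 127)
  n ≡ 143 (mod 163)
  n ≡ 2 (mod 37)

5156118833

Combine the congruences pairwise.
From n ≡ 51 (mod 107) write n = 51 + 107t. Substituting into n ≡ 23 (mod 113) gives 107t ≡ 85 (mod 113), and since 107⁻¹ ≡ 94 (mod 113), t ≡ 80. Hence n ≡ 51 + 107·80 = 8611 (mod 12091).
From n ≡ 8611 (mod 12091) write n = 8611 + 12091t. Substituting into n ≡ 113 (mod 127) gives 12091t ≡ 11 (mod 127), and since 26⁻¹ ≡ 44 (mod 127), t ≡ 103. Hence n ≡ 8611 + 12091·103 = 1253984 (mod 1535557).
From n ≡ 1253984 (mod 1535557) write n = 1253984 + 1535557t. Substituting into n ≡ 143 (mod 163) gives 1535557t ≡ 118 (mod 163), and since 97⁻¹ ≡ 121 (mod 163), t ≡ 97. Hence n ≡ 1253984 + 1535557·97 = 150203013 (mod 250295791).
From n ≡ 150203013 (mod 250295791) write n = 150203013 + 250295791t. Substituting into n ≡ 2 (mod 37) gives 250295791t ≡ 6 (mod 37), and since 4⁻¹ ≡ 28 (mod 37), t ≡ 20. Hence n ≡ 150203013 + 250295791·20 = 5156118833 (mod 9260944267).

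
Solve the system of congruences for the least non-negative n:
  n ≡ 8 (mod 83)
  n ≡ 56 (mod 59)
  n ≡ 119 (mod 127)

The moduli are pairwise coprime; M = 83·59·127 = 621919.
M/83 = 7493; 7493 ≡ 23 (mod 83); 23·65 ≡ 1, so inverse 65.
M/59 = 10541; 10541 ≡ 39 (mod 59); 39·56 ≡ 1, so inverse 56.
M/127 = 4897; 4897 ≡ 71 (mod 127); 71·34 ≡ 1, so inverse 34.
n ≡ 8·7493·65 + 56·10541·56 + 119·4897·34 = 56766198.
56766198 mod 621919 = 171569.

171569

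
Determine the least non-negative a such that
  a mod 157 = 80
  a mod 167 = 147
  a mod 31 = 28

The moduli are pairwise coprime; N = 157·167·31 = 812789.
N/157 = 5177; 5177 ≡ 153 (mod 157); 153·39 ≡ 1, so inverse 39.
N/167 = 4867; 4867 ≡ 24 (mod 167); 24·7 ≡ 1, so inverse 7.
N/31 = 26219; 26219 ≡ 24 (mod 31); 24·22 ≡ 1, so inverse 22.
a ≡ 80·5177·39 + 147·4867·7 + 28·26219·22 = 37311287.
37311287 mod 812789 = 735782.

735782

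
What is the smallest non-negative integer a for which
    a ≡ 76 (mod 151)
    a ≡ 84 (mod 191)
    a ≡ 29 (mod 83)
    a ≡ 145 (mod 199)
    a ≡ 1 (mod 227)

107202002814

From a ≡ 76 (mod 151) write a = 76 + 151t. Substituting into a ≡ 84 (mod 191) gives 151t ≡ 8 (mod 191), and since 151⁻¹ ≡ 148 (mod 191), t ≡ 38. Hence a ≡ 76 + 151·38 = 5814 (mod 28841).
From a ≡ 5814 (mod 28841) write a = 5814 + 28841t. Substituting into a ≡ 29 (mod 83) gives 28841t ≡ 25 (mod 83), and since 40⁻¹ ≡ 27 (mod 83), t ≡ 11. Hence a ≡ 5814 + 28841·11 = 323065 (mod 2393803).
From a ≡ 323065 (mod 2393803) write a = 323065 + 2393803t. Substituting into a ≡ 145 (mod 199) gives 2393803t ≡ 57 (mod 199), and since 32⁻¹ ≡ 56 (mod 199), t ≡ 8. Hence a ≡ 323065 + 2393803·8 = 19473489 (mod 476366797).
From a ≡ 19473489 (mod 476366797) write a = 19473489 + 476366797t. Substituting into a ≡ 1 (mod 227) gives 476366797t ≡ 161 (mod 227), and since 33⁻¹ ≡ 172 (mod 227), t ≡ 225. Hence a ≡ 19473489 + 476366797·225 = 107202002814 (mod 108135262919).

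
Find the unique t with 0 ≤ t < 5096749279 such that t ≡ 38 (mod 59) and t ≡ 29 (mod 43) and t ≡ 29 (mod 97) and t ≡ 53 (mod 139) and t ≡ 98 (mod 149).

Combine the congruences pairwise.
From t ≡ 38 (mod 59) write t = 38 + 59s. Substituting into t ≡ 29 (mod 43) gives 59s ≡ 34 (mod 43), and since 16⁻¹ ≡ 35 (mod 43), s ≡ 29. Hence t ≡ 38 + 59·29 = 1749 (mod 2537).
From t ≡ 1749 (mod 2537) write t = 1749 + 2537s. Substituting into t ≡ 29 (mod 97) gives 2537s ≡ 26 (mod 97), and since 15⁻¹ ≡ 13 (mod 97), s ≡ 47. Hence t ≡ 1749 + 2537·47 = 120988 (mod 246089).
From t ≡ 120988 (mod 246089) write t = 120988 + 246089s. Substituting into t ≡ 53 (mod 139) gives 246089s ≡ 134 (mod 139), and since 59⁻¹ ≡ 33 (mod 139), s ≡ 113. Hence t ≡ 120988 + 246089·113 = 27929045 (mod 34206371).
From t ≡ 27929045 (mod 34206371) write t = 27929045 + 34206371s. Substituting into t ≡ 98 (mod 149) gives 34206371s ≡ 60 (mod 149), and since 143⁻¹ ≡ 124 (mod 149), s ≡ 139. Hence t ≡ 27929045 + 34206371·139 = 4782614614 (mod 5096749279).

4782614614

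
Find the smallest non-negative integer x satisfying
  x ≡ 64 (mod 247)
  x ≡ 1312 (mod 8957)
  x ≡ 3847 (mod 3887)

Combine the congruences pairwise.
gcd(247, 8957) = 13 and 13 | (1312 − 64), so the pair is consistent; merging gives x ≡ 135667 (mod 170183), where 170183 = lcm(247, 8957).
gcd(170183, 3887) = 169 and 169 | (3847 − 135667), so the pair is consistent; merging gives x ≡ 3198961 (mod 3914209), where 3914209 = lcm(170183, 3887).
The solution is unique modulo lcm(247, 8957, 3887) = 3914209.

3198961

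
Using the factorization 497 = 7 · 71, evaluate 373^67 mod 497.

Mod 7: 373 ≡ 2; by Fermat, exponent reduces to 67 mod 6 = 1; 2^1 ≡ 2 (mod 7).
Mod 71: 373 ≡ 18; 18^67 ≡ 64 (mod 71).
Combine by CRT: x ≡ 2 (mod 7), x ≡ 64 (mod 71) ⇒ x ≡ 135 (mod 497).

135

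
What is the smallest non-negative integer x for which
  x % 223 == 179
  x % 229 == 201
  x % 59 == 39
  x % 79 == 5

The moduli are pairwise coprime; N = 223·229·59·79 = 238023287.
N/223 = 1067369; 1067369 ≡ 91 (mod 223); 91·174 ≡ 1, so inverse 174.
N/229 = 1039403; 1039403 ≡ 201 (mod 229); 201·139 ≡ 1, so inverse 139.
N/59 = 4034293; 4034293 ≡ 50 (mod 59); 50·13 ≡ 1, so inverse 13.
N/79 = 3012953; 3012953 ≡ 51 (mod 79); 51·31 ≡ 1, so inverse 31.
x ≡ 179·1067369·174 + 201·1039403·139 + 39·4034293·13 + 5·3012953·31 = 64796549557.
64796549557 mod 238023287 = 54215493.

54215493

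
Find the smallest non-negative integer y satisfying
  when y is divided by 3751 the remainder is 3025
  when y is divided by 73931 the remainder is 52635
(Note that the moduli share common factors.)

Combine the congruences pairwise.
gcd(3751, 73931) = 121 and 121 | (52635 − 3025), so the pair is consistent; merging gives y ≡ 1383393 (mod 2291861), where 2291861 = lcm(3751, 73931).
The solution is unique modulo lcm(3751, 73931) = 2291861.

1383393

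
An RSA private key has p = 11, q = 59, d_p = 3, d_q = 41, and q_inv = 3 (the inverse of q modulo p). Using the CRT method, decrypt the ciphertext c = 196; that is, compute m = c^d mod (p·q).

m₁ = c^(d_p) mod p: c ≡ 9 (mod 11), and 9^3 mod 11 = 3.
m₂ = c^(d_q) mod q: c ≡ 19 (mod 59), and 19^41 mod 59 = 3.
h = q_inv·(m₁ − m₂) mod p = 3·(3 − 3) mod 11 = 0.
m = m₂ + h·q = 3 + 0·59 = 3.

3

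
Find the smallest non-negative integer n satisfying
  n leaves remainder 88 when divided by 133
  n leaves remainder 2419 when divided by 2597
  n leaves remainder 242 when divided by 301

gcd(133, 2597) = 7 and 7 | (2419 − 88), so the pair is consistent; merging gives n ≡ 49165 (mod 49343), where 49343 = lcm(133, 2597).
gcd(49343, 301) = 7 and 7 | (242 − 49165), so the pair is consistent; merging gives n ≡ 1134711 (mod 2121749), where 2121749 = lcm(49343, 301).
The solution is unique modulo lcm(133, 2597, 301) = 2121749.

1134711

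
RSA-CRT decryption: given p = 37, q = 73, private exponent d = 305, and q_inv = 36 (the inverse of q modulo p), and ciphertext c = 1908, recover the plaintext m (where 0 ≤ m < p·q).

1251

d_p = d mod (p−1) = 305 mod 36 = 17; d_q = d mod (q−1) = 17.
m₁ = c^(d_p) mod p: c ≡ 21 (mod 37), and 21^17 mod 37 = 30.
m₂ = c^(d_q) mod q: c ≡ 10 (mod 73), and 10^17 mod 73 = 10.
h = q_inv·(m₁ − m₂) mod p = 36·(30 − 10) mod 37 = 17.
m = m₂ + h·q = 10 + 17·73 = 1251.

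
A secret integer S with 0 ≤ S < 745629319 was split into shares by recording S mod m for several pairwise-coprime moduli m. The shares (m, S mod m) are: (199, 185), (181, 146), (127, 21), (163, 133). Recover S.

226781381

The moduli are pairwise coprime; N = 199·181·127·163 = 745629319.
N/199 = 3746881; 3746881 ≡ 109 (mod 199); 109·42 ≡ 1, so inverse 42.
N/181 = 4119499; 4119499 ≡ 120 (mod 181); 120·89 ≡ 1, so inverse 89.
N/127 = 5871097; 5871097 ≡ 14 (mod 127); 14·118 ≡ 1, so inverse 118.
N/163 = 4574413; 4574413 ≡ 144 (mod 163); 144·60 ≡ 1, so inverse 60.
S ≡ 185·3746881·42 + 146·4119499·89 + 21·5871097·118 + 133·4574413·60 = 133694429482.
133694429482 mod 745629319 = 226781381.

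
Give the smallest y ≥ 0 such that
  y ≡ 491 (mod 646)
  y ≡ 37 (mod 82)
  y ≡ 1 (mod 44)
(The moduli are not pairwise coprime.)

gcd(646, 82) = 2 and 2 | (37 − 491), so the pair is consistent; merging gives y ≡ 19225 (mod 26486), where 26486 = lcm(646, 82).
gcd(26486, 44) = 2 and 2 | (1 − 19225), so the pair is consistent; merging gives y ≡ 548945 (mod 582692), where 582692 = lcm(26486, 44).
The solution is unique modulo lcm(646, 82, 44) = 582692.

548945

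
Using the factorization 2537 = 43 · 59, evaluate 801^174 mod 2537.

Mod 43: 801 ≡ 27; by Fermat, exponent reduces to 174 mod 42 = 6; 27^6 ≡ 35 (mod 43).
Mod 59: 801 ≡ 34; since 58 | 174, by Fermat 34^174 ≡ 1 (mod 59).
Combine by CRT: x ≡ 35 (mod 43), x ≡ 1 (mod 59) ⇒ x ≡ 1712 (mod 2537).

1712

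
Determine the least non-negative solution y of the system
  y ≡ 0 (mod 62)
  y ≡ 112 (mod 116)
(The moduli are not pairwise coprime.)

1736

gcd(62, 116) = 2 and 2 | (112 − 0), so the pair is consistent; merging gives y ≡ 1736 (mod 3596), where 3596 = lcm(62, 116).
The solution is unique modulo lcm(62, 116) = 3596.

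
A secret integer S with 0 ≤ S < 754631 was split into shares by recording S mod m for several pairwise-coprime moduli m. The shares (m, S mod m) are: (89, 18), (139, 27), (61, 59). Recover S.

749932

The moduli are pairwise coprime; N = 89·139·61 = 754631.
N/89 = 8479; 8479 ≡ 24 (mod 89); 24·26 ≡ 1, so inverse 26.
N/139 = 5429; 5429 ≡ 8 (mod 139); 8·87 ≡ 1, so inverse 87.
N/61 = 12371; 12371 ≡ 49 (mod 61); 49·5 ≡ 1, so inverse 5.
S ≡ 18·8479·26 + 27·5429·87 + 59·12371·5 = 20370338.
20370338 mod 754631 = 749932.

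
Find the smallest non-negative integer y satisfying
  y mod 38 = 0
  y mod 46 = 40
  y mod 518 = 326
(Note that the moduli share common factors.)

13794

gcd(38, 46) = 2 and 2 | (40 − 0), so the pair is consistent; merging gives y ≡ 684 (mod 874), where 874 = lcm(38, 46).
gcd(874, 518) = 2 and 2 | (326 − 684), so the pair is consistent; merging gives y ≡ 13794 (mod 226366), where 226366 = lcm(874, 518).
The solution is unique modulo lcm(38, 46, 518) = 226366.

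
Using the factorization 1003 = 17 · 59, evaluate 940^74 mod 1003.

Mod 17: 940 ≡ 5; by Fermat, exponent reduces to 74 mod 16 = 10; 5^10 ≡ 9 (mod 17).
Mod 59: 940 ≡ 55; by Fermat, exponent reduces to 74 mod 58 = 16; 55^16 ≡ 51 (mod 59).
Combine by CRT: x ≡ 9 (mod 17), x ≡ 51 (mod 59) ⇒ x ≡ 995 (mod 1003).

995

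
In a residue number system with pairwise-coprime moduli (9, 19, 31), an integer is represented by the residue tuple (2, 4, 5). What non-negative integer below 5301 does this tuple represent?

2702

From x ≡ 2 (mod 9) write x = 2 + 9t. Substituting into x ≡ 4 (mod 19) gives 9t ≡ 2 (mod 19), and since 9⁻¹ ≡ 17 (mod 19), t ≡ 15. Hence x ≡ 2 + 9·15 = 137 (mod 171).
From x ≡ 137 (mod 171) write x = 137 + 171t. Substituting into x ≡ 5 (mod 31) gives 171t ≡ 23 (mod 31), and since 16⁻¹ ≡ 2 (mod 31), t ≡ 15. Hence x ≡ 137 + 171·15 = 2702 (mod 5301).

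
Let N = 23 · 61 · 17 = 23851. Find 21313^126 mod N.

Mod 23: 21313 ≡ 15; by Fermat, exponent reduces to 126 mod 22 = 16; 15^16 ≡ 16 (mod 23).
Mod 61: 21313 ≡ 24; by Fermat, exponent reduces to 126 mod 60 = 6; 24^6 ≡ 41 (mod 61).
Mod 17: 21313 ≡ 12; by Fermat, exponent reduces to 126 mod 16 = 14; 12^14 ≡ 15 (mod 17).
Combine by CRT: x ≡ 16 (mod 23), x ≡ 41 (mod 61), x ≡ 15 (mod 17) ⇒ x ≡ 21452 (mod 23851).

21452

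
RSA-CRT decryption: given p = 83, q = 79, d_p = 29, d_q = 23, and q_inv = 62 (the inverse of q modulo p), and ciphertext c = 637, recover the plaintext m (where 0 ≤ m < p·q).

m₁ = c^(d_p) mod p: c ≡ 56 (mod 83), and 56^29 mod 83 = 6.
m₂ = c^(d_q) mod q: c ≡ 5 (mod 79), and 5^23 mod 79 = 51.
h = q_inv·(m₁ − m₂) mod p = 62·(6 − 51) mod 83 = 32.
m = m₂ + h·q = 51 + 32·79 = 2579.

2579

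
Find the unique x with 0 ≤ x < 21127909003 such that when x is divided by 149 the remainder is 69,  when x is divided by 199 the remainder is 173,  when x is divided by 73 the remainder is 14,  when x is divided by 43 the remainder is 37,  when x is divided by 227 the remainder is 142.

From x ≡ 69 (mod 149) write x = 69 + 149t. Substituting into x ≡ 173 (mod 199) gives 149t ≡ 104 (mod 199), and since 149⁻¹ ≡ 195 (mod 199), t ≡ 181. Hence x ≡ 69 + 149·181 = 27038 (mod 29651).
From x ≡ 27038 (mod 29651) write x = 27038 + 29651t. Substituting into x ≡ 14 (mod 73) gives 29651t ≡ 59 (mod 73), and since 13⁻¹ ≡ 45 (mod 73), t ≡ 27. Hence x ≡ 27038 + 29651·27 = 827615 (mod 2164523).
From x ≡ 827615 (mod 2164523) write x = 827615 + 2164523t. Substituting into x ≡ 37 (mod 43) gives 2164523t ≡ 0 (mod 43), and since 32⁻¹ ≡ 39 (mod 43), t ≡ 0. Hence x ≡ 827615 + 2164523·0 = 827615 (mod 93074489).
From x ≡ 827615 (mod 93074489) write x = 827615 + 93074489t. Substituting into x ≡ 142 (mod 227) gives 93074489t ≡ 169 (mod 227), and since 176⁻¹ ≡ 89 (mod 227), t ≡ 59. Hence x ≡ 827615 + 93074489·59 = 5492222466 (mod 21127909003).

5492222466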